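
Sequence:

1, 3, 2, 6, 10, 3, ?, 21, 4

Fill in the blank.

Reading positions in blocks of 3 reveals the pattern AAB — 2 tracks woven together.
Stream A = 1, 3, 6, 10, ?, 21: triangular numbers starting at T_1.
Stream B = 2, 3, 4: adding 1 each time.
Filling stream A at index 5 by its rule yields 15.

15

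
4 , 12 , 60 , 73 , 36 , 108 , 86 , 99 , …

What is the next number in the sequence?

Positions follow the repeating pattern AABB; grouping by letter gives 2 tracks.
Track A: 4, 12, 36, 108 — multiplying by 3 each time.
Track B: 60, 73, 86, 99 — adding 13 each time.
Term 9 comes from track A (its 5th entry): 324.

324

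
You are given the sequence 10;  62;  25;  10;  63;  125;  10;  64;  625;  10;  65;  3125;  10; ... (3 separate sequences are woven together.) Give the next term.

66

Split by position mod 3 into 3 tracks.
Track A: 10, 10, 10, 10, 10 (the constant sequence 10).
Track B: 62, 63, 64, 65 (arithmetic, step +1).
Track C: 25, 125, 625, 3125 (successive powers of 5).
Position 14 falls in track B as its term 5, giving 66.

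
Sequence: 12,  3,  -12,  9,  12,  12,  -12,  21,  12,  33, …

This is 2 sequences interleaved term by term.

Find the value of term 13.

Split by position mod 2 into 2 tracks.
Track A is 12, -12, 12, -12, 12, which is the oscillation 12·(−1)^(n+1).
Track B is 3, 9, 12, 21, 33, which is each term equals the sum of the previous two.
The 13th slot belongs to track A; its 7th term is 12.

12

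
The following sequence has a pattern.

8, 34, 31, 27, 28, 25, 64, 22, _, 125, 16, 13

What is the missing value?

Positions follow the repeating pattern ABB; grouping by letter gives 2 tracks.
Stream A = 8, 27, 64, 125: perfect cubes starting at 2³.
Stream B = 34, 31, 28, 25, 22, ?, 16, 13: subtracting 3 each time.
Filling stream B at index 6 by its rule yields 19.

19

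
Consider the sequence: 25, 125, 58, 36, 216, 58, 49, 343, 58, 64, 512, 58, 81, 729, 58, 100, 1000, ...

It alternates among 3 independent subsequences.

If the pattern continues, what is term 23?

1728

The terms cycle through 3 interleaved subsequences.
Stream A is 25, 36, 49, 64, 81, 100, which is consecutive squares n² from n = 5.
Stream B is 125, 216, 343, 512, 729, 1000, which is perfect cubes starting at 5³.
Stream C is 58, 58, 58, 58, 58, which is always 58.
Position 23 → stream B, term 8 = 1728.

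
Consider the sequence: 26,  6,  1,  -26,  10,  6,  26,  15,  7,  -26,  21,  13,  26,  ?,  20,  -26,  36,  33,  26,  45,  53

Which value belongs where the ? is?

Taking every 3rd term gives 3 separate tracks.
Track A: 26, -26, 26, -26, 26, -26, 26 (oscillating between 26 and -26).
Track B: 6, 10, 15, 21, ?, 36, 45 (triangular numbers n(n+1)/2 for n = 3, 4, …).
Track C: 1, 6, 7, 13, 20, 33, 53 (Fibonacci-style (each term is the sum of the two before it)).
Filling track B at index 5 by its rule yields 28.

28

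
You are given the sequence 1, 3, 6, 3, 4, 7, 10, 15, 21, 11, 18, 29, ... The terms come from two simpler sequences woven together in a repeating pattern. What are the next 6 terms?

28, 36, 45, 47, 76, 123

The slot pattern repeats as AAABBB (period 6), so there are 2 interleaved tracks.
Stream A is 1, 3, 6, 10, 15, 21, which is triangular numbers starting at T_1.
Stream B is 3, 4, 7, 11, 18, 29, which is a Fibonacci-like recurrence a_n = a_{n-1} + a_{n-2}.
Position 13 falls in stream A as its term 7, giving 28.
The 14th slot belongs to stream A; its 8th term is 36.
Position 15 falls in stream A as its term 9, giving 45.
The 16th slot belongs to stream B; its 7th term is 47.
The 17th slot belongs to stream B; its 8th term is 76.
The 18th slot belongs to stream B; its 9th term is 123.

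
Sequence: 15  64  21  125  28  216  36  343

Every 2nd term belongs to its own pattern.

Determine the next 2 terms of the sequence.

45, 512

Taking every 2nd term gives 2 separate tracks.
Track A: 15, 21, 28, 36. The triangular numbers T_5, T_6, ….
Track B: 64, 125, 216, 343. Consecutive cubes n³ from n = 4.
Position 9 falls in track A as its term 5, giving 45.
Term 10 comes from track B (its 5th entry): 512.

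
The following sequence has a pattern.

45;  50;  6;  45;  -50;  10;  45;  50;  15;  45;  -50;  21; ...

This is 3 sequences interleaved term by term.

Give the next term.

The terms cycle through 3 interleaved subsequences.
Stream A: 45, 45, 45, 45. Constant 45.
Stream B: 50, -50, 50, -50. Alternating ±50.
Stream C: 6, 10, 15, 21. Triangular numbers starting at T_3.
Position 13 falls in stream A as its term 5, giving 45.

45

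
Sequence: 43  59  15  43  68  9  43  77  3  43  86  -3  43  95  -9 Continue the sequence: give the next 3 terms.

Split by position mod 3: positions 1, 4, 7, … form one track, and each other residue class forms its own.
Subsequence A: 43, 43, 43, 43, 43 — constant 43.
Subsequence B: 59, 68, 77, 86, 95 — arithmetic, step +9.
Subsequence C: 15, 9, 3, -3, -9 — arithmetic, step −6.
Term 16 comes from subsequence A (its 6th entry): 43.
The 17th slot belongs to subsequence B; its 6th term is 104.
The 18th slot belongs to subsequence C; its 6th term is -15.

43, 104, -15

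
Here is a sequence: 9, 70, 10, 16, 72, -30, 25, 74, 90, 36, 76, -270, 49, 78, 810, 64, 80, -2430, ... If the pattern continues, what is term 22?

Split by position mod 3 into 3 tracks.
Track A: 9, 16, 25, 36, 49, 64. Consecutive squares n² from n = 3.
Track B: 70, 72, 74, 76, 78, 80. Arithmetic, step +2.
Track C: 10, -30, 90, -270, 810, -2430. Multiplying by -3 each time.
The 22nd slot belongs to track A; its 8th term is 100.

100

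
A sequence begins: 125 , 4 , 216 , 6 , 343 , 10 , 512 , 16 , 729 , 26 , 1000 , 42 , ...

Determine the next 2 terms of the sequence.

1331, 68

Positions 1, 3, 5, … form one subsequence and positions 2, 4, 6, … form another.
Track A = 125, 216, 343, 512, 729, 1000: perfect cubes starting at 5³.
Track B = 4, 6, 10, 16, 26, 42: each term equals the sum of the previous two.
Term 13 comes from track A (its 7th entry): 1331.
Position 14 → track B, term 7 = 68.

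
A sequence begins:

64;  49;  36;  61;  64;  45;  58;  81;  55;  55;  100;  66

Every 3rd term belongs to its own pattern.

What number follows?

Taking every 3rd term gives 3 separate tracks.
Subsequence A = 64, 61, 58, 55: subtracting 3 each time.
Subsequence B = 49, 64, 81, 100: consecutive squares n² from n = 7.
Subsequence C = 36, 45, 55, 66: triangular numbers n(n+1)/2 for n = 8, 9, ….
Position 13 falls in subsequence A as its term 5, giving 52.

52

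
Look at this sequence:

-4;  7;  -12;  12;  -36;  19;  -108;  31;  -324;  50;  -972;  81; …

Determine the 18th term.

343

Split by position mod 2 into 2 tracks.
Track A: -4, -12, -36, -108, -324, -972 (multiplying by 3 each time).
Track B: 7, 12, 19, 31, 50, 81 (each term equals the sum of the previous two).
Position 18 → track B, term 9 = 343.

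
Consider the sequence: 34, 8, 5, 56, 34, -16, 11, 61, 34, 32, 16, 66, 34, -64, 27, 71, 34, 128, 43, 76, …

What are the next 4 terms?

Taking every 4th term gives 4 separate tracks.
Track A: 34, 34, 34, 34, 34. Always 34.
Track B: 8, -16, 32, -64, 128. Multiplying by -2 each time.
Track C: 5, 11, 16, 27, 43. Fibonacci-style (each term is the sum of the two before it).
Track D: 56, 61, 66, 71, 76. Arithmetic with common difference +5.
Position 21 → track A, term 6 = 34.
Position 22 falls in track B as its term 6, giving -256.
Position 23 falls in track C as its term 6, giving 70.
Position 24 → track D, term 6 = 81.

34, -256, 70, 81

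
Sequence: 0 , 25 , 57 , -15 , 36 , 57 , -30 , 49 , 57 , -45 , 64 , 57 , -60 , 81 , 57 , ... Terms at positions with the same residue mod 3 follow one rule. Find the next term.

-75

Read the sequence 3 terms at a time; column i is its own pattern.
Track A is 0, -15, -30, -45, -60, which is arithmetic with common difference −15.
Track B is 25, 36, 49, 64, 81, which is consecutive squares n² from n = 5.
Track C is 57, 57, 57, 57, 57, which is always 57.
Position 16 → track A, term 6 = -75.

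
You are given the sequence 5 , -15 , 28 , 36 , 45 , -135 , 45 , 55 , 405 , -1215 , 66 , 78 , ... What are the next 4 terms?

Reading positions in blocks of 4 reveals the pattern AABB — 2 tracks woven together.
Stream A = 5, -15, 45, -135, 405, -1215: multiplying by -3 each time.
Stream B = 28, 36, 45, 55, 66, 78: triangular numbers starting at T_7.
Position 13 falls in stream A as its term 7, giving 3645.
Term 14 comes from stream A (its 8th entry): -10935.
The 15th slot belongs to stream B; its 7th term is 91.
Position 16 → stream B, term 8 = 105.

3645, -10935, 91, 105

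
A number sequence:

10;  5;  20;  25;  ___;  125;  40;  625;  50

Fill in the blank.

30

Split by position mod 2 into 2 tracks.
Track A is 10, 20, ?, 40, 50, which is linear: a_n = 10·n.
Track B is 5, 25, 125, 625, which is powers of 5.
So the missing entry in track A is 30.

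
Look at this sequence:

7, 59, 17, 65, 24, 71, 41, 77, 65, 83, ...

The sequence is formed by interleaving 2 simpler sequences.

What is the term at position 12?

Positions 1, 3, 5, … form one subsequence and positions 2, 4, 6, … form another.
Stream A: 7, 17, 24, 41, 65. A Fibonacci-like recurrence a_n = a_{n-1} + a_{n-2}.
Stream B: 59, 65, 71, 77, 83. Arithmetic, step +6.
Position 12 → stream B, term 6 = 89.

89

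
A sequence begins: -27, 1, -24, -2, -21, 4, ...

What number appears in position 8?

-8

Positions 1, 3, 5, … form one subsequence and positions 2, 4, 6, … form another.
Subsequence A: -27, -24, -21 — arithmetic, step +3.
Subsequence B: 1, -2, 4 — geometric with ratio -2.
Position 8 falls in subsequence B as its term 4, giving -8.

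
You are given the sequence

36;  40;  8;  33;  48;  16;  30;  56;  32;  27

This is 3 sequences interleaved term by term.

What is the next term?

64

Read the sequence 3 terms at a time; column i is its own pattern.
Track A = 36, 33, 30, 27: linear: a_n = 39 − 3·n.
Track B = 40, 48, 56: arithmetic with common difference +8.
Track C = 8, 16, 32: a geometric progression (common ratio 2).
Term 11 comes from track B (its 4th entry): 64.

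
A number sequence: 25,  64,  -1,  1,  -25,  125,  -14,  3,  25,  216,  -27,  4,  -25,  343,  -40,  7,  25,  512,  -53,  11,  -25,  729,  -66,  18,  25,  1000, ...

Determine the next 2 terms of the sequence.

Taking every 4th term gives 4 separate tracks.
Track A: 25, -25, 25, -25, 25, -25, 25 — the oscillation 25·(−1)^(n+1).
Track B: 64, 125, 216, 343, 512, 729, 1000 — consecutive cubes n³ from n = 4.
Track C: -1, -14, -27, -40, -53, -66 — subtracting 13 each time.
Track D: 1, 3, 4, 7, 11, 18 — each term equals the sum of the previous two.
Position 27 falls in track C as its term 7, giving -79.
Position 28 → track D, term 7 = 29.

-79, 29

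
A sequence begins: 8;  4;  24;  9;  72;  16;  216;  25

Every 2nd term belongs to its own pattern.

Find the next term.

The terms cycle through 2 interleaved subsequences.
Track A: 8, 24, 72, 216 — geometric with ratio 3.
Track B: 4, 9, 16, 25 — perfect squares starting at 2².
The 9th slot belongs to track A; its 5th term is 648.

648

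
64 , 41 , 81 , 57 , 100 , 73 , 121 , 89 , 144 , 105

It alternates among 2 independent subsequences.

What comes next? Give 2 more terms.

169, 121

Taking every 2nd term gives 2 separate tracks.
Track A is 64, 81, 100, 121, 144, which is consecutive squares n² from n = 8.
Track B is 41, 57, 73, 89, 105, which is adding 16 each time.
Term 11 comes from track A (its 6th entry): 169.
Position 12 falls in track B as its term 6, giving 121.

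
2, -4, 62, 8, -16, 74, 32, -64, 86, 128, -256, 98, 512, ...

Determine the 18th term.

122

Positions follow the repeating pattern AAB; grouping by letter gives 2 tracks.
Track A = 2, -4, 8, -16, 32, -64, 128, -256, 512: geometric, ×-2 each step.
Track B = 62, 74, 86, 98: linear: a_n = 50 + 12·n.
The 18th slot belongs to track B; its 6th term is 122.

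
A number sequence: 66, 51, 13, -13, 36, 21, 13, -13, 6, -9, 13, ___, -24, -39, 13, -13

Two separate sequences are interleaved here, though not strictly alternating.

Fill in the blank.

-13

The slot pattern repeats as AABB (period 4), so there are 2 interleaved tracks.
Track A is 66, 51, 36, 21, 6, -9, -24, -39, which is linear: a_n = 81 − 15·n.
Track B is 13, -13, 13, -13, 13, ?, 13, -13, which is oscillating between 13 and -13.
So the missing entry in track B is -13.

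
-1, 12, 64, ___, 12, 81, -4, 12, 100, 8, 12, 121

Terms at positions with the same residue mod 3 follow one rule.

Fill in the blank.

2

Taking every 3rd term gives 3 separate tracks.
Track A: -1, ?, -4, 8 — geometric, ×-2 each step.
Track B: 12, 12, 12, 12 — constant 12.
Track C: 64, 81, 100, 121 — the squares 8², 9², 10², ….
The gap is track A's term 2; the rule gives 2.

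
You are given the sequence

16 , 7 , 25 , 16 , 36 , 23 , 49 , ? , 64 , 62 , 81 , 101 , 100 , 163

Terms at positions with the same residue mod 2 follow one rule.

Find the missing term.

39

Taking every 2nd term gives 2 separate tracks.
Track A: 16, 25, 36, 49, 64, 81, 100 (the squares 4², 5², 6², …).
Track B: 7, 16, 23, ?, 62, 101, 163 (Fibonacci-style (each term is the sum of the two before it)).
So the missing entry in track B is 39.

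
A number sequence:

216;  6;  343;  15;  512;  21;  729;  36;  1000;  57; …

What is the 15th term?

2197

Positions 1, 3, 5, … form one subsequence and positions 2, 4, 6, … form another.
Track A = 216, 343, 512, 729, 1000: consecutive cubes n³ from n = 6.
Track B = 6, 15, 21, 36, 57: a Fibonacci-like recurrence a_n = a_{n-1} + a_{n-2}.
Term 15 comes from track A (its 8th entry): 2197.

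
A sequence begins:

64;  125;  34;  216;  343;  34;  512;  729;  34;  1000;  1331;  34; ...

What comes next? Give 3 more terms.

Reading positions in blocks of 3 reveals the pattern AAB — 2 tracks woven together.
Stream A: 64, 125, 216, 343, 512, 729, 1000, 1331. The cubes 4³, 5³, 6³, ….
Stream B: 34, 34, 34, 34. Constant 34.
Position 13 falls in stream A as its term 9, giving 1728.
Position 14 → stream A, term 10 = 2197.
Position 15 falls in stream B as its term 5, giving 34.

1728, 2197, 34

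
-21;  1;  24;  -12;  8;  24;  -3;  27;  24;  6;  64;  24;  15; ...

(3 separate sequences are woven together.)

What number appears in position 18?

24

Split by position mod 3: positions 1, 4, 7, … form one track, and each other residue class forms its own.
Track A is -21, -12, -3, 6, 15, which is arithmetic with common difference +9.
Track B is 1, 8, 27, 64, which is the cubes 1³, 2³, 3³, ….
Track C is 24, 24, 24, 24, which is the constant sequence 24.
Term 18 comes from track C (its 6th entry): 24.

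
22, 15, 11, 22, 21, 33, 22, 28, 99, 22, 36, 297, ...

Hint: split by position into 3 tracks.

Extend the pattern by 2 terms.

22, 45

The terms cycle through 3 interleaved subsequences.
Track A: 22, 22, 22, 22 — constant 22.
Track B: 15, 21, 28, 36 — the triangular numbers T_5, T_6, ….
Track C: 11, 33, 99, 297 — geometric, ×3 each step.
Position 13 falls in track A as its term 5, giving 22.
Position 14 → track B, term 5 = 45.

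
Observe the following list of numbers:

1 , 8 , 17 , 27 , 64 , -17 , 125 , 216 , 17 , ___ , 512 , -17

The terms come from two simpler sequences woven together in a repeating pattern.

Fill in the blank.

343

Reading positions in blocks of 3 reveals the pattern AAB — 2 tracks woven together.
Track A = 1, 8, 27, 64, 125, 216, ?, 512: consecutive cubes n³ from n = 1.
Track B = 17, -17, 17, -17: alternating ±17.
Track A's pattern makes the blank 343.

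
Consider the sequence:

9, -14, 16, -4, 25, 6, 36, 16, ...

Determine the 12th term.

36

Odd-indexed and even-indexed terms follow separate rules.
Stream A: 9, 16, 25, 36 — perfect squares starting at 3².
Stream B: -14, -4, 6, 16 — adding 10 each time.
Position 12 → stream B, term 6 = 36.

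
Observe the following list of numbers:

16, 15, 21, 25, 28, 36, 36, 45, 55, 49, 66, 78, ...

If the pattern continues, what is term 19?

100

The slot pattern repeats as ABB (period 3), so there are 2 interleaved tracks.
Track A: 16, 25, 36, 49 — the squares 4², 5², 6², ….
Track B: 15, 21, 28, 36, 45, 55, 66, 78 — triangular numbers starting at T_5.
Position 19 → track A, term 7 = 100.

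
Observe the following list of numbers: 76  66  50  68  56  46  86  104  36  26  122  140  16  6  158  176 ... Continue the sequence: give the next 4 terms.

The slot pattern repeats as AABB (period 4), so there are 2 interleaved tracks.
Track A = 76, 66, 56, 46, 36, 26, 16, 6: subtracting 10 each time.
Track B = 50, 68, 86, 104, 122, 140, 158, 176: adding 18 each time.
Position 17 → track A, term 9 = -4.
The 18th slot belongs to track A; its 10th term is -14.
Position 19 → track B, term 9 = 194.
Position 20 → track B, term 10 = 212.

-4, -14, 194, 212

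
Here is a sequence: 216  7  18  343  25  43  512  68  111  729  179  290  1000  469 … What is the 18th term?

Reading positions in blocks of 3 reveals the pattern ABB — 2 tracks woven together.
Stream A: 216, 343, 512, 729, 1000. Perfect cubes starting at 6³.
Stream B: 7, 18, 25, 43, 68, 111, 179, 290, 469. Each term equals the sum of the previous two.
Term 18 comes from stream B (its 12th entry): 1987.

1987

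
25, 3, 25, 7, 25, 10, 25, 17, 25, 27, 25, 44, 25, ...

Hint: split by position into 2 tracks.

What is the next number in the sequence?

Odd-indexed and even-indexed terms follow separate rules.
Stream A = 25, 25, 25, 25, 25, 25, 25: always 25.
Stream B = 3, 7, 10, 17, 27, 44: a Fibonacci-like recurrence a_n = a_{n-1} + a_{n-2}.
Term 14 comes from stream B (its 7th entry): 71.

71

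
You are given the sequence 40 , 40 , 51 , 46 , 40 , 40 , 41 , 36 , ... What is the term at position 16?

The slot pattern repeats as AABB (period 4), so there are 2 interleaved tracks.
Subsequence A: 40, 40, 40, 40. The constant sequence 40.
Subsequence B: 51, 46, 41, 36. Subtracting 5 each time.
The 16th slot belongs to subsequence B; its 8th term is 16.

16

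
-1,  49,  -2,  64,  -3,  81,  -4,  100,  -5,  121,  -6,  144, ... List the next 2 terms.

Odd-indexed and even-indexed terms follow separate rules.
Track A: -1, -2, -3, -4, -5, -6 (arithmetic, step −1).
Track B: 49, 64, 81, 100, 121, 144 (the squares 7², 8², 9², …).
The 13th slot belongs to track A; its 7th term is -7.
Position 14 falls in track B as its term 7, giving 169.

-7, 169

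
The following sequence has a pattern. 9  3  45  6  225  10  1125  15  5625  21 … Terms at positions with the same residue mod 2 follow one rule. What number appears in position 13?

Positions 1, 3, 5, … form one subsequence and positions 2, 4, 6, … form another.
Track A: 9, 45, 225, 1125, 5625. Multiplying by 5 each time.
Track B: 3, 6, 10, 15, 21. The triangular numbers T_2, T_3, ….
Position 13 falls in track A as its term 7, giving 140625.

140625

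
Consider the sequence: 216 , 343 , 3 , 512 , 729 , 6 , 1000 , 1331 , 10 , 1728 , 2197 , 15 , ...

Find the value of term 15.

Reading positions in blocks of 3 reveals the pattern AAB — 2 tracks woven together.
Subsequence A: 216, 343, 512, 729, 1000, 1331, 1728, 2197 (perfect cubes starting at 6³).
Subsequence B: 3, 6, 10, 15 (triangular numbers n(n+1)/2 for n = 2, 3, …).
Position 15 → subsequence B, term 5 = 21.

21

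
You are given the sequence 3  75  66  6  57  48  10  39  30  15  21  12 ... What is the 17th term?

-15

Reading positions in blocks of 3 reveals the pattern ABB — 2 tracks woven together.
Track A is 3, 6, 10, 15, which is triangular numbers starting at T_2.
Track B is 75, 66, 57, 48, 39, 30, 21, 12, which is linear: a_n = 84 − 9·n.
Term 17 comes from track B (its 11th entry): -15.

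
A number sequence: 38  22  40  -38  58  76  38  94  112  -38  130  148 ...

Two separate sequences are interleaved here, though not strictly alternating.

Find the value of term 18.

Reading positions in blocks of 3 reveals the pattern ABB — 2 tracks woven together.
Subsequence A: 38, -38, 38, -38 (oscillating between 38 and -38).
Subsequence B: 22, 40, 58, 76, 94, 112, 130, 148 (linear: a_n = 4 + 18·n).
The 18th slot belongs to subsequence B; its 12th term is 220.

220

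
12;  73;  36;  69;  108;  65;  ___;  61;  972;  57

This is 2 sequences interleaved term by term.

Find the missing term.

Split by position mod 2 into 2 tracks.
Track A is 12, 36, 108, ?, 972, which is multiplying by 3 each time.
Track B is 73, 69, 65, 61, 57, which is arithmetic with common difference −4.
The gap is track A's term 4; the rule gives 324.

324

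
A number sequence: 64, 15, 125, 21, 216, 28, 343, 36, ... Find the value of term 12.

55

Split by position mod 2 into 2 tracks.
Subsequence A: 64, 125, 216, 343 — the cubes 4³, 5³, 6³, ….
Subsequence B: 15, 21, 28, 36 — triangular numbers starting at T_5.
The 12th slot belongs to subsequence B; its 6th term is 55.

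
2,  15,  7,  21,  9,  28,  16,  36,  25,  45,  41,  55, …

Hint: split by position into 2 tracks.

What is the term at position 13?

66

Taking every 2nd term gives 2 separate tracks.
Stream A: 2, 7, 9, 16, 25, 41. A Fibonacci-like recurrence a_n = a_{n-1} + a_{n-2}.
Stream B: 15, 21, 28, 36, 45, 55. The triangular numbers T_5, T_6, ….
Position 13 falls in stream A as its term 7, giving 66.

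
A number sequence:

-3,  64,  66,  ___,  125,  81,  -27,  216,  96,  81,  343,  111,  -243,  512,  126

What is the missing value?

9

The terms cycle through 3 interleaved subsequences.
Track A: -3, ?, -27, 81, -243. Multiplying by -3 each time.
Track B: 64, 125, 216, 343, 512. Consecutive cubes n³ from n = 4.
Track C: 66, 81, 96, 111, 126. Arithmetic with common difference +15.
So the missing entry in track A is 9.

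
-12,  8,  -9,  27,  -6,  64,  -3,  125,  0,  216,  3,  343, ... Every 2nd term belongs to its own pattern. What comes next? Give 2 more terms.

6, 512

Odd-indexed and even-indexed terms follow separate rules.
Track A: -12, -9, -6, -3, 0, 3. Linear: a_n = -15 + 3·n.
Track B: 8, 27, 64, 125, 216, 343. Consecutive cubes n³ from n = 2.
Position 13 → track A, term 7 = 6.
Position 14 falls in track B as its term 7, giving 512.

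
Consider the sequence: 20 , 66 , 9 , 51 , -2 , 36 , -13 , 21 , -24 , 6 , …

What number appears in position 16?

The terms cycle through 2 interleaved subsequences.
Track A: 20, 9, -2, -13, -24 — arithmetic with common difference −11.
Track B: 66, 51, 36, 21, 6 — subtracting 15 each time.
Term 16 comes from track B (its 8th entry): -39.

-39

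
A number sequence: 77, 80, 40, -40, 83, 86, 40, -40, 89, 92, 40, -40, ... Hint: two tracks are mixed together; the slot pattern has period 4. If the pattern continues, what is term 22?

The slot pattern repeats as AABB (period 4), so there are 2 interleaved tracks.
Subsequence A is 77, 80, 83, 86, 89, 92, which is arithmetic, step +3.
Subsequence B is 40, -40, 40, -40, 40, -40, which is alternating ±40.
Position 22 falls in subsequence A as its term 12, giving 110.

110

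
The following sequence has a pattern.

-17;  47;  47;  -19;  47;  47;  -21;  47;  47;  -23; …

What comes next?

47

The slot pattern repeats as ABB (period 3), so there are 2 interleaved tracks.
Subsequence A: -17, -19, -21, -23. Arithmetic, step −2.
Subsequence B: 47, 47, 47, 47, 47, 47. The constant sequence 47.
The 11th slot belongs to subsequence B; its 7th term is 47.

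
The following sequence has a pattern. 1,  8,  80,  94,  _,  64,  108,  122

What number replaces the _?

27

Reading positions in blocks of 4 reveals the pattern AABB — 2 tracks woven together.
Stream A is 1, 8, ?, 64, which is consecutive cubes n³ from n = 1.
Stream B is 80, 94, 108, 122, which is linear: a_n = 66 + 14·n.
So the missing entry in stream A is 27.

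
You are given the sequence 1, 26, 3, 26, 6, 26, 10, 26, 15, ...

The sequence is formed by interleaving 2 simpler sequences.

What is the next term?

26

The terms cycle through 2 interleaved subsequences.
Track A: 1, 3, 6, 10, 15 (triangular numbers starting at T_1).
Track B: 26, 26, 26, 26 (always 26).
The 10th slot belongs to track B; its 5th term is 26.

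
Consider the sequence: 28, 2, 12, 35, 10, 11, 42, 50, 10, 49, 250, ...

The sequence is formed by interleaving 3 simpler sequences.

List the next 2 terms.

9, 56

Split by position mod 3 into 3 tracks.
Stream A = 28, 35, 42, 49: arithmetic, step +7.
Stream B = 2, 10, 50, 250: a geometric progression (common ratio 5).
Stream C = 12, 11, 10: arithmetic, step −1.
Position 12 falls in stream C as its term 4, giving 9.
Position 13 falls in stream A as its term 5, giving 56.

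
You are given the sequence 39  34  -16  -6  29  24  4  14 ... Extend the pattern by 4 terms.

Positions follow the repeating pattern AABB; grouping by letter gives 2 tracks.
Track A: 39, 34, 29, 24. Subtracting 5 each time.
Track B: -16, -6, 4, 14. Arithmetic with common difference +10.
Position 9 → track A, term 5 = 19.
Term 10 comes from track A (its 6th entry): 14.
Position 11 falls in track B as its term 5, giving 24.
Term 12 comes from track B (its 6th entry): 34.

19, 14, 24, 34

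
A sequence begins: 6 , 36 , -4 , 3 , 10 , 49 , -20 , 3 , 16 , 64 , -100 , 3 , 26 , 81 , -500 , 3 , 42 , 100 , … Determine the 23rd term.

The terms cycle through 4 interleaved subsequences.
Track A: 6, 10, 16, 26, 42 (Fibonacci-style (each term is the sum of the two before it)).
Track B: 36, 49, 64, 81, 100 (the squares 6², 7², 8², …).
Track C: -4, -20, -100, -500 (multiplying by 5 each time).
Track D: 3, 3, 3, 3 (the constant sequence 3).
Term 23 comes from track C (its 6th entry): -12500.

-12500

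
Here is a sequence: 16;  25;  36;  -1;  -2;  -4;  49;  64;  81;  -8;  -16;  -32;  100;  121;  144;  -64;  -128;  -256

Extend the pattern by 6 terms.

Reading positions in blocks of 6 reveals the pattern AAABBB — 2 tracks woven together.
Stream A = 16, 25, 36, 49, 64, 81, 100, 121, 144: perfect squares starting at 4².
Stream B = -1, -2, -4, -8, -16, -32, -64, -128, -256: a geometric progression (common ratio 2).
Position 19 → stream A, term 10 = 169.
The 20th slot belongs to stream A; its 11th term is 196.
Term 21 comes from stream A (its 12th entry): 225.
Position 22 → stream B, term 10 = -512.
Term 23 comes from stream B (its 11th entry): -1024.
Position 24 → stream B, term 12 = -2048.

169, 196, 225, -512, -1024, -2048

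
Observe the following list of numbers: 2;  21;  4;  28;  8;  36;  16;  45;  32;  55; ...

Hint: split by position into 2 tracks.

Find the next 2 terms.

Split by position mod 2 into 2 tracks.
Stream A: 2, 4, 8, 16, 32 (successive powers of 2).
Stream B: 21, 28, 36, 45, 55 (the triangular numbers T_6, T_7, …).
Position 11 falls in stream A as its term 6, giving 64.
Position 12 → stream B, term 6 = 66.

64, 66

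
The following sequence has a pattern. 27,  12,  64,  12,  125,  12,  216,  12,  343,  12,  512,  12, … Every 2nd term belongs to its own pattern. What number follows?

Odd-indexed and even-indexed terms follow separate rules.
Track A = 27, 64, 125, 216, 343, 512: perfect cubes starting at 3³.
Track B = 12, 12, 12, 12, 12, 12: always 12.
Position 13 falls in track A as its term 7, giving 729.

729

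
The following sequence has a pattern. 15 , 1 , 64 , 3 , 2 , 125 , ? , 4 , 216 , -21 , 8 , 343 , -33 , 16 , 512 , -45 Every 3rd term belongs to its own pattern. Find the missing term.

-9

Read the sequence 3 terms at a time; column i is its own pattern.
Track A = 15, 3, ?, -21, -33, -45: linear: a_n = 27 − 12·n.
Track B = 1, 2, 4, 8, 16: powers 2^0, 2^1, 2^2, ….
Track C = 64, 125, 216, 343, 512: consecutive cubes n³ from n = 4.
So the missing entry in track A is -9.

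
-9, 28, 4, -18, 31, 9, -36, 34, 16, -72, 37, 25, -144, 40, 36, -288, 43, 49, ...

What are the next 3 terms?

-576, 46, 64

Read the sequence 3 terms at a time; column i is its own pattern.
Track A: -9, -18, -36, -72, -144, -288 — multiplying by 2 each time.
Track B: 28, 31, 34, 37, 40, 43 — linear: a_n = 25 + 3·n.
Track C: 4, 9, 16, 25, 36, 49 — consecutive squares n² from n = 2.
The 19th slot belongs to track A; its 7th term is -576.
The 20th slot belongs to track B; its 7th term is 46.
The 21st slot belongs to track C; its 7th term is 64.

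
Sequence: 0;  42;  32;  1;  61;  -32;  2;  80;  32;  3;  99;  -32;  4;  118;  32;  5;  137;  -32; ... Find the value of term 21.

The terms cycle through 3 interleaved subsequences.
Track A is 0, 1, 2, 3, 4, 5, which is adding 1 each time.
Track B is 42, 61, 80, 99, 118, 137, which is linear: a_n = 23 + 19·n.
Track C is 32, -32, 32, -32, 32, -32, which is alternating ±32.
Position 21 → track C, term 7 = 32.

32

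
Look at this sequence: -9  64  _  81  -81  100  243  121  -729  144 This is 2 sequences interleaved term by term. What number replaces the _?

Split by position mod 2 into 2 tracks.
Subsequence A: -9, ?, -81, 243, -729 (a geometric progression (common ratio -3)).
Subsequence B: 64, 81, 100, 121, 144 (perfect squares starting at 8²).
The gap is subsequence A's term 2; the rule gives 27.

27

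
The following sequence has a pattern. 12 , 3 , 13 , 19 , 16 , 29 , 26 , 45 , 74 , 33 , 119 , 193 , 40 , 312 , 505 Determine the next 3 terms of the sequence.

47, 817, 1322

The slot pattern repeats as ABB (period 3), so there are 2 interleaved tracks.
Track A: 12, 19, 26, 33, 40. Arithmetic with common difference +7.
Track B: 3, 13, 16, 29, 45, 74, 119, 193, 312, 505. Each term equals the sum of the previous two.
Position 16 → track A, term 6 = 47.
Position 17 → track B, term 11 = 817.
Term 18 comes from track B (its 12th entry): 1322.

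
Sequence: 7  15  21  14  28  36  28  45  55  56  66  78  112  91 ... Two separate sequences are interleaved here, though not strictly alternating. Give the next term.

The slot pattern repeats as ABB (period 3), so there are 2 interleaved tracks.
Stream A: 7, 14, 28, 56, 112. A geometric progression (common ratio 2).
Stream B: 15, 21, 28, 36, 45, 55, 66, 78, 91. Triangular numbers n(n+1)/2 for n = 5, 6, ….
Position 15 → stream B, term 10 = 105.

105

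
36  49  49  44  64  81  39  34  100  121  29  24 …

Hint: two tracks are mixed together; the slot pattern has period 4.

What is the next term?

The slot pattern repeats as AABB (period 4), so there are 2 interleaved tracks.
Subsequence A: 36, 49, 64, 81, 100, 121 — the squares 6², 7², 8², ….
Subsequence B: 49, 44, 39, 34, 29, 24 — subtracting 5 each time.
Position 13 falls in subsequence A as its term 7, giving 144.

144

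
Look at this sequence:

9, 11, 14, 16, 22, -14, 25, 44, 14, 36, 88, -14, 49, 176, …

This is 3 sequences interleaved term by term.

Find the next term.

Taking every 3rd term gives 3 separate tracks.
Subsequence A: 9, 16, 25, 36, 49. Perfect squares starting at 3².
Subsequence B: 11, 22, 44, 88, 176. Geometric, ×2 each step.
Subsequence C: 14, -14, 14, -14. Oscillating between 14 and -14.
The 15th slot belongs to subsequence C; its 5th term is 14.

14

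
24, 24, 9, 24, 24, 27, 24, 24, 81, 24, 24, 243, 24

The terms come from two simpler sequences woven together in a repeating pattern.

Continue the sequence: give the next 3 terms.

Reading positions in blocks of 3 reveals the pattern AAB — 2 tracks woven together.
Stream A is 24, 24, 24, 24, 24, 24, 24, 24, 24, which is always 24.
Stream B is 9, 27, 81, 243, which is successive powers of 3.
Term 14 comes from stream A (its 10th entry): 24.
Term 15 comes from stream B (its 5th entry): 729.
Position 16 → stream A, term 11 = 24.

24, 729, 24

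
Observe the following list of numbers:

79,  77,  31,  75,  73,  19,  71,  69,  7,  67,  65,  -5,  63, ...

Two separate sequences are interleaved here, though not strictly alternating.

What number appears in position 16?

Positions follow the repeating pattern AAB; grouping by letter gives 2 tracks.
Track A: 79, 77, 75, 73, 71, 69, 67, 65, 63 (arithmetic, step −2).
Track B: 31, 19, 7, -5 (arithmetic with common difference −12).
Term 16 comes from track A (its 11th entry): 59.

59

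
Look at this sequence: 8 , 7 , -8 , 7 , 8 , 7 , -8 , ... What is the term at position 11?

-8

Odd-indexed and even-indexed terms follow separate rules.
Track A: 8, -8, 8, -8 (the oscillation 8·(−1)^(n+1)).
Track B: 7, 7, 7 (constant 7).
Position 11 falls in track A as its term 6, giving -8.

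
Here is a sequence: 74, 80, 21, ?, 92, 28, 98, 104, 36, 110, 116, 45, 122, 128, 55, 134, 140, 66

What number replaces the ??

86

The slot pattern repeats as AAB (period 3), so there are 2 interleaved tracks.
Track A is 74, 80, ?, 92, 98, 104, 110, 116, 122, 128, 134, 140, which is arithmetic with common difference +6.
Track B is 21, 28, 36, 45, 55, 66, which is triangular numbers n(n+1)/2 for n = 6, 7, ….
Track A's pattern makes the blank 86.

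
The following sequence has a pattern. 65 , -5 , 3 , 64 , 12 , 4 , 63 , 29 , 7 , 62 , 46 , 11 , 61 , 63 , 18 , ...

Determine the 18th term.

Split by position mod 3: positions 1, 4, 7, … form one track, and each other residue class forms its own.
Track A: 65, 64, 63, 62, 61 — subtracting 1 each time.
Track B: -5, 12, 29, 46, 63 — adding 17 each time.
Track C: 3, 4, 7, 11, 18 — Fibonacci-style (each term is the sum of the two before it).
Position 18 falls in track C as its term 6, giving 29.

29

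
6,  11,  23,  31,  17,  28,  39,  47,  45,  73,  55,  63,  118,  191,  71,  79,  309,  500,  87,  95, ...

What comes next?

Positions follow the repeating pattern AABB; grouping by letter gives 2 tracks.
Track A: 6, 11, 17, 28, 45, 73, 118, 191, 309, 500. A Fibonacci-like recurrence a_n = a_{n-1} + a_{n-2}.
Track B: 23, 31, 39, 47, 55, 63, 71, 79, 87, 95. Adding 8 each time.
Term 21 comes from track A (its 11th entry): 809.

809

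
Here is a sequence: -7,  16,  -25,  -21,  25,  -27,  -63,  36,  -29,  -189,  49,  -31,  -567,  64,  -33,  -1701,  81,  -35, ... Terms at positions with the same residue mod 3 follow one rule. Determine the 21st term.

-37

Read the sequence 3 terms at a time; column i is its own pattern.
Track A: -7, -21, -63, -189, -567, -1701 — geometric with ratio 3.
Track B: 16, 25, 36, 49, 64, 81 — consecutive squares n² from n = 4.
Track C: -25, -27, -29, -31, -33, -35 — arithmetic, step −2.
Position 21 → track C, term 7 = -37.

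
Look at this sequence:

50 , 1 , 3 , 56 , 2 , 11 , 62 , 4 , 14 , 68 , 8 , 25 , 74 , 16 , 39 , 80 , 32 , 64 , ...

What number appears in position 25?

98

Read the sequence 3 terms at a time; column i is its own pattern.
Subsequence A: 50, 56, 62, 68, 74, 80. Arithmetic with common difference +6.
Subsequence B: 1, 2, 4, 8, 16, 32. Geometric, ×2 each step.
Subsequence C: 3, 11, 14, 25, 39, 64. Each term equals the sum of the previous two.
Term 25 comes from subsequence A (its 9th entry): 98.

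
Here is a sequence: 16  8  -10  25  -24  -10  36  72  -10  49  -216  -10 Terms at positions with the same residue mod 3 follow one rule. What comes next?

64

Split by position mod 3 into 3 tracks.
Subsequence A = 16, 25, 36, 49: perfect squares starting at 4².
Subsequence B = 8, -24, 72, -216: geometric with ratio -3.
Subsequence C = -10, -10, -10, -10: always -10.
The 13th slot belongs to subsequence A; its 5th term is 64.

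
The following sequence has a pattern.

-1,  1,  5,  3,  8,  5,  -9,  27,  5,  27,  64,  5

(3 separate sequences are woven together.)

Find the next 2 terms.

-81, 125

Split by position mod 3: positions 1, 4, 7, … form one track, and each other residue class forms its own.
Subsequence A: -1, 3, -9, 27. A geometric progression (common ratio -3).
Subsequence B: 1, 8, 27, 64. Consecutive cubes n³ from n = 1.
Subsequence C: 5, 5, 5, 5. Always 5.
The 13th slot belongs to subsequence A; its 5th term is -81.
The 14th slot belongs to subsequence B; its 5th term is 125.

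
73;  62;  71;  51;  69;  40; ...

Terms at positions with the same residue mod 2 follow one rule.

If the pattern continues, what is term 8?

Split by position mod 2 into 2 tracks.
Subsequence A = 73, 71, 69: subtracting 2 each time.
Subsequence B = 62, 51, 40: arithmetic with common difference −11.
Term 8 comes from subsequence B (its 4th entry): 29.

29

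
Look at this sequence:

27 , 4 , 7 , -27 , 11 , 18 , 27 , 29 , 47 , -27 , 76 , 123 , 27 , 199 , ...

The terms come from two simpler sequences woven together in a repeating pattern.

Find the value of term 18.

Positions follow the repeating pattern ABB; grouping by letter gives 2 tracks.
Track A: 27, -27, 27, -27, 27 (oscillating between 27 and -27).
Track B: 4, 7, 11, 18, 29, 47, 76, 123, 199 (each term equals the sum of the previous two).
Position 18 falls in track B as its term 12, giving 843.

843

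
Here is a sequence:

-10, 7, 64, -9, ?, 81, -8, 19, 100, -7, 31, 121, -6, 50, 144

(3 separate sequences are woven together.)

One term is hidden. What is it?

12

Taking every 3rd term gives 3 separate tracks.
Stream A: -10, -9, -8, -7, -6 — adding 1 each time.
Stream B: 7, ?, 19, 31, 50 — a Fibonacci-like recurrence a_n = a_{n-1} + a_{n-2}.
Stream C: 64, 81, 100, 121, 144 — the squares 8², 9², 10², ….
So the missing entry in stream B is 12.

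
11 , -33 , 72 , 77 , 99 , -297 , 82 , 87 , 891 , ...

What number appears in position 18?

-216513

The slot pattern repeats as AABB (period 4), so there are 2 interleaved tracks.
Track A is 11, -33, 99, -297, 891, which is a geometric progression (common ratio -3).
Track B is 72, 77, 82, 87, which is adding 5 each time.
The 18th slot belongs to track A; its 10th term is -216513.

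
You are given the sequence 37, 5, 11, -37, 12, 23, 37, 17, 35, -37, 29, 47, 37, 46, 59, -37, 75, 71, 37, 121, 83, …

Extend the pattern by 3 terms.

-37, 196, 95

The terms cycle through 3 interleaved subsequences.
Track A = 37, -37, 37, -37, 37, -37, 37: oscillating between 37 and -37.
Track B = 5, 12, 17, 29, 46, 75, 121: each term equals the sum of the previous two.
Track C = 11, 23, 35, 47, 59, 71, 83: arithmetic with common difference +12.
Term 22 comes from track A (its 8th entry): -37.
The 23rd slot belongs to track B; its 8th term is 196.
Term 24 comes from track C (its 8th entry): 95.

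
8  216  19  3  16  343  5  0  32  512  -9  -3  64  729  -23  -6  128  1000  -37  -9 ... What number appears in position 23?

-51

Taking every 4th term gives 4 separate tracks.
Track A is 8, 16, 32, 64, 128, which is successive powers of 2.
Track B is 216, 343, 512, 729, 1000, which is perfect cubes starting at 6³.
Track C is 19, 5, -9, -23, -37, which is subtracting 14 each time.
Track D is 3, 0, -3, -6, -9, which is arithmetic, step −3.
Position 23 falls in track C as its term 6, giving -51.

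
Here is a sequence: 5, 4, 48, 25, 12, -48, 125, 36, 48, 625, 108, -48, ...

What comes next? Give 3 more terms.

3125, 324, 48

The terms cycle through 3 interleaved subsequences.
Stream A: 5, 25, 125, 625. Successive powers of 5.
Stream B: 4, 12, 36, 108. Geometric, ×3 each step.
Stream C: 48, -48, 48, -48. Oscillating between 48 and -48.
Position 13 falls in stream A as its term 5, giving 3125.
Position 14 falls in stream B as its term 5, giving 324.
Position 15 → stream C, term 5 = 48.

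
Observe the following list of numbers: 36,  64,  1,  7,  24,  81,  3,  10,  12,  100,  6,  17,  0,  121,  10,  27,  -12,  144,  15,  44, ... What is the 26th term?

The terms cycle through 4 interleaved subsequences.
Track A: 36, 24, 12, 0, -12 — arithmetic, step −12.
Track B: 64, 81, 100, 121, 144 — perfect squares starting at 8².
Track C: 1, 3, 6, 10, 15 — triangular numbers starting at T_1.
Track D: 7, 10, 17, 27, 44 — Fibonacci-style (each term is the sum of the two before it).
The 26th slot belongs to track B; its 7th term is 196.

196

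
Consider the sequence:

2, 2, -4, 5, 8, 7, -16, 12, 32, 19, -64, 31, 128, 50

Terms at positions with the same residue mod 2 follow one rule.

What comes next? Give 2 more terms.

Positions 1, 3, 5, … form one subsequence and positions 2, 4, 6, … form another.
Track A: 2, -4, 8, -16, 32, -64, 128 — geometric with ratio -2.
Track B: 2, 5, 7, 12, 19, 31, 50 — a Fibonacci-like recurrence a_n = a_{n-1} + a_{n-2}.
The 15th slot belongs to track A; its 8th term is -256.
Position 16 falls in track B as its term 8, giving 81.

-256, 81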